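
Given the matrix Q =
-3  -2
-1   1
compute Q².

[[11, 4], [2, 3]]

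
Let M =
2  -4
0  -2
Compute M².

[[4, 0], [0, 4]]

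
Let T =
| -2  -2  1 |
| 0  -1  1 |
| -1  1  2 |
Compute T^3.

[[-4, -15, 6], [1, 1, 3], [-4, 1, 11]]

T^2 = [[3, 7, -2], [-1, 2, 1], [0, 3, 4]]
T^3 = [[-4, -15, 6], [1, 1, 3], [-4, 1, 11]]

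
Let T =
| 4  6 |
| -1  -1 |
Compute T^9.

tr T = 3 and det T = 2, so the characteristic polynomial is λ² − (3)λ + (2) with roots 2 and 1.
Eigenvectors give P = [[3, 2], [-1, -1]] with P⁻¹ = [[1, 2], [-1, -3]], and T = P·diag(2, 1)·P⁻¹.
Then T^9 = P·diag(512, 1)·P⁻¹ = [[1536, 2], [-512, -1]] · [[1, 2], [-1, -3]] = [[1534, 3066], [-511, -1021]].

[[1534, 3066], [-511, -1021]]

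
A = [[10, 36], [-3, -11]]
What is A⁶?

[[-188, -756], [63, 253]]

tr A = -1 and det A = -2, so the characteristic polynomial is λ² − (-1)λ + (-2) with roots 1 and -2.
Eigenvectors give P = [[4, -3], [-1, 1]] with P⁻¹ = [[1, 3], [1, 4]], and A = P·diag(1, -2)·P⁻¹.
Then A⁶ = P·diag(1, 64)·P⁻¹ = [[4, -192], [-1, 64]] · [[1, 3], [1, 4]] = [[-188, -756], [63, 253]].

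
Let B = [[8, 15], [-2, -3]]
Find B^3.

tr B = 5 and det B = 6, so the characteristic polynomial is λ² − (5)λ + (6) with roots 3 and 2.
Eigenvectors give P = [[-3, -5], [1, 2]] with P⁻¹ = [[-2, -5], [1, 3]], and B = P·diag(3, 2)·P⁻¹.
Then B^3 = P·diag(27, 8)·P⁻¹ = [[-81, -40], [27, 16]] · [[-2, -5], [1, 3]] = [[122, 285], [-38, -87]].

[[122, 285], [-38, -87]]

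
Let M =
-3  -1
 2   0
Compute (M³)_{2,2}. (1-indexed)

6

tr M = -3 and det M = 2, so the characteristic polynomial is λ² − (-3)λ + (2) with roots -2 and -1.
Eigenvectors give P = [[-1, -1], [1, 2]] with P⁻¹ = [[-2, -1], [1, 1]], and M = P·diag(-2, -1)·P⁻¹.
Then M³ = P·diag(-8, -1)·P⁻¹ = [[8, 1], [-8, -2]] · [[-2, -1], [1, 1]] = [[-15, -7], [14, 6]].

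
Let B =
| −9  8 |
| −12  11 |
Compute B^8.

[[−13119, 13120], [−19680, 19681]]

tr B = 2 and det B = −3, so the characteristic polynomial is λ² − (2)λ + (−3) with roots 3 and −1.
Eigenvectors give P = [[−2, −1], [−3, −1]] with P⁻¹ = [[1, −1], [−3, 2]], and B = P·diag(3, −1)·P⁻¹.
Then B^8 = P·diag(6561, 1)·P⁻¹ = [[−13122, −1], [−19683, −1]] · [[1, −1], [−3, 2]] = [[−13119, 13120], [−19680, 19681]].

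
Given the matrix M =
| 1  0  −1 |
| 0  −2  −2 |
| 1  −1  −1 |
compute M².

[[0, 1, 0], [−2, 6, 6], [0, 3, 2]]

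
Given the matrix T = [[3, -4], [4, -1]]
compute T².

[[-7, -8], [8, -15]]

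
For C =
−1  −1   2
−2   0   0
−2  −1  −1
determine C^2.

[[−1, −1, −4], [2, 2, −4], [6, 3, −3]]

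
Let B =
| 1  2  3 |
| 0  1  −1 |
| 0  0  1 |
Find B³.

B = I + N where N = [[0, 2, 3], [0, 0, −1], [0, 0, 0]] is strictly upper-triangular, so N³ = 0.
(I + N)³ = I + 3·N + 3·N² = [[1, 6, 3], [0, 1, −3], [0, 0, 1]].

[[1, 6, 3], [0, 1, −3], [0, 0, 1]]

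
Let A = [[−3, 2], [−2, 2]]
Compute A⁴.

[[21, −10], [10, −4]]

A² = [[5, −2], [2, 0]]
A³ = [[−11, 6], [−6, 4]]
A⁴ = [[21, −10], [10, −4]]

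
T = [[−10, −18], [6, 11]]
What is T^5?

tr T = 1 and det T = −2, so the characteristic polynomial is λ² − (1)λ + (−2) with roots −1 and 2.
Eigenvectors give P = [[−2, 3], [1, −2]] with P⁻¹ = [[−2, −3], [−1, −2]], and T = P·diag(−1, 2)·P⁻¹.
Then T^5 = P·diag(−1, 32)·P⁻¹ = [[2, 96], [−1, −64]] · [[−2, −3], [−1, −2]] = [[−100, −198], [66, 131]].

[[−100, −198], [66, 131]]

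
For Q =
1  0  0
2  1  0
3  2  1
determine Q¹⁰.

Q = I + N where N = [[0, 0, 0], [2, 0, 0], [3, 2, 0]] is strictly lower-triangular, so N³ = 0.
(I + N)¹⁰ = I + 10·N + 45·N² = [[1, 0, 0], [20, 1, 0], [210, 20, 1]].

[[1, 0, 0], [20, 1, 0], [210, 20, 1]]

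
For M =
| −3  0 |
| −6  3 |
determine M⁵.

tr M = 0 and det M = −9, so the characteristic polynomial is λ² − (0)λ + (−9) with roots 3 and −3.
Eigenvectors give P = [[0, −1], [1, −1]] with P⁻¹ = [[−1, 1], [−1, 0]], and M = P·diag(3, −3)·P⁻¹.
Then M⁵ = P·diag(243, −243)·P⁻¹ = [[0, 243], [243, 243]] · [[−1, 1], [−1, 0]] = [[−243, 0], [−486, 243]].

[[−243, 0], [−486, 243]]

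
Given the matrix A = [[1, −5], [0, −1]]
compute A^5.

A² = I (check: tr A = 0 and det A = −1), so A^5 = A since 5 is odd.

[[1, −5], [0, −1]]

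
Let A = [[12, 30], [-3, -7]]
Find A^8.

[[63306, 189150], [-18915, -56489]]

tr A = 5 and det A = 6, so the characteristic polynomial is λ² − (5)λ + (6) with roots 2 and 3.
Eigenvectors give P = [[-3, 10], [1, -3]] with P⁻¹ = [[3, 10], [1, 3]], and A = P·diag(2, 3)·P⁻¹.
Then A^8 = P·diag(256, 6561)·P⁻¹ = [[-768, 65610], [256, -19683]] · [[3, 10], [1, 3]] = [[63306, 189150], [-18915, -56489]].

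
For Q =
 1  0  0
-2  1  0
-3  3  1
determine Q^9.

[[1, 0, 0], [-18, 1, 0], [-243, 27, 1]]

Q = I + N where N = [[0, 0, 0], [-2, 0, 0], [-3, 3, 0]] is strictly lower-triangular, so N^3 = 0.
(I + N)^9 = I + 9·N + 36·N^2 = [[1, 0, 0], [-18, 1, 0], [-243, 27, 1]].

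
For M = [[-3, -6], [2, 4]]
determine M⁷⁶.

[[-3, -6], [2, 4]]

M² = M (a projection; rank 1, trace 1), so M⁷⁶ = M.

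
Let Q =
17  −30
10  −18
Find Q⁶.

[[−1931, 3990], [−1330, 2724]]

tr Q = −1 and det Q = −6, so the characteristic polynomial is λ² − (−1)λ + (−6) with roots −3 and 2.
Eigenvectors give P = [[3, −2], [2, −1]] with P⁻¹ = [[−1, 2], [−2, 3]], and Q = P·diag(−3, 2)·P⁻¹.
Then Q⁶ = P·diag(729, 64)·P⁻¹ = [[2187, −128], [1458, −64]] · [[−1, 2], [−2, 3]] = [[−1931, 3990], [−1330, 2724]].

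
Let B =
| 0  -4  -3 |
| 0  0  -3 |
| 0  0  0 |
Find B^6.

[[0, 0, 0], [0, 0, 0], [0, 0, 0]]

B is strictly triangular, hence nilpotent: B^3 = 0, so B^6 = 0.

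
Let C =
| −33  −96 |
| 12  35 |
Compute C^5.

tr C = 2 and det C = −3, so the characteristic polynomial is λ² − (2)λ + (−3) with roots −1 and 3.
Eigenvectors give P = [[−3, −8], [1, 3]] with P⁻¹ = [[−3, −8], [1, 3]], and C = P·diag(−1, 3)·P⁻¹.
Then C^5 = P·diag(−1, 243)·P⁻¹ = [[3, −1944], [−1, 729]] · [[−3, −8], [1, 3]] = [[−1953, −5856], [732, 2195]].

[[−1953, −5856], [732, 2195]]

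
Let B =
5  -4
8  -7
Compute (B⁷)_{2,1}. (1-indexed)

4376

tr B = -2 and det B = -3, so the characteristic polynomial is λ² − (-2)λ + (-3) with roots -3 and 1.
Eigenvectors give P = [[-1, 1], [-2, 1]] with P⁻¹ = [[1, -1], [2, -1]], and B = P·diag(-3, 1)·P⁻¹.
Then B⁷ = P·diag(-2187, 1)·P⁻¹ = [[2187, 1], [4374, 1]] · [[1, -1], [2, -1]] = [[2189, -2188], [4376, -4375]].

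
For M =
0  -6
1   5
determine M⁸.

tr M = 5 and det M = 6, so the characteristic polynomial is λ² − (5)λ + (6) with roots 3 and 2.
Eigenvectors give P = [[2, -3], [-1, 1]] with P⁻¹ = [[-1, -3], [-1, -2]], and M = P·diag(3, 2)·P⁻¹.
Then M⁸ = P·diag(6561, 256)·P⁻¹ = [[13122, -768], [-6561, 256]] · [[-1, -3], [-1, -2]] = [[-12354, -37830], [6305, 19171]].

[[-12354, -37830], [6305, 19171]]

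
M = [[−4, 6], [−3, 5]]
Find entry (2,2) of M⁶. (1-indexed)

tr M = 1 and det M = −2, so the characteristic polynomial is λ² − (1)λ + (−2) with roots −1 and 2.
Eigenvectors give P = [[2, −1], [1, −1]] with P⁻¹ = [[1, −1], [1, −2]], and M = P·diag(−1, 2)·P⁻¹.
Then M⁶ = P·diag(1, 64)·P⁻¹ = [[2, −64], [1, −64]] · [[1, −1], [1, −2]] = [[−62, 126], [−63, 127]].

127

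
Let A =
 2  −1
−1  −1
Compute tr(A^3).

10

A^2 = [[5, −1], [−1, 2]]
A^3 = [[11, −4], [−4, −1]]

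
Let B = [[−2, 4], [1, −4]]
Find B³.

B² = [[8, −24], [−6, 20]]
B³ = [[−40, 128], [32, −104]]

[[−40, 128], [32, −104]]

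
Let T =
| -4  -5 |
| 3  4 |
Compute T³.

T² = I (check: tr T = 0 and det T = -1), so T³ = T since 3 is odd.

[[-4, -5], [3, 4]]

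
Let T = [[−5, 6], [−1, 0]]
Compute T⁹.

tr T = −5 and det T = 6, so the characteristic polynomial is λ² − (−5)λ + (6) with roots −3 and −2.
Eigenvectors give P = [[3, −2], [1, −1]] with P⁻¹ = [[1, −2], [1, −3]], and T = P·diag(−3, −2)·P⁻¹.
Then T⁹ = P·diag(−19683, −512)·P⁻¹ = [[−59049, 1024], [−19683, 512]] · [[1, −2], [1, −3]] = [[−58025, 115026], [−19171, 37830]].

[[−58025, 115026], [−19171, 37830]]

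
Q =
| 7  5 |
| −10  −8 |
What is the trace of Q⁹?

tr Q = −1 and det Q = −6, so the characteristic polynomial is λ² − (−1)λ + (−6) with roots −3 and 2.
Eigenvectors give P = [[−1, −1], [2, 1]] with P⁻¹ = [[1, 1], [−2, −1]], and Q = P·diag(−3, 2)·P⁻¹.
Then Q⁹ = P·diag(−19683, 512)·P⁻¹ = [[19683, −512], [−39366, 512]] · [[1, 1], [−2, −1]] = [[20707, 20195], [−40390, −39878]].

−19171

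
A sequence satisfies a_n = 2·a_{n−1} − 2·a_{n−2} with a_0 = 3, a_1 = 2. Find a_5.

−8

With companion matrix M = [[2, −2], [1, 0]], [a_n, a_{n−1}]ᵀ = M·[a_{n−1}, a_{n−2}]ᵀ, so [a_5, a_4]ᵀ = M⁴·[a_1, a_0]ᵀ.
M⁴ = [[−4, 0], [0, −4]], giving [a_5, a_4]ᵀ = [[−8], [−12]].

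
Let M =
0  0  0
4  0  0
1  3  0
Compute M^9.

[[0, 0, 0], [0, 0, 0], [0, 0, 0]]

M is strictly triangular, hence nilpotent: M^3 = 0, so M^9 = 0.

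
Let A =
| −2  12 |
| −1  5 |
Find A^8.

[[−764, 3060], [−255, 1021]]

tr A = 3 and det A = 2, so the characteristic polynomial is λ² − (3)λ + (2) with roots 1 and 2.
Eigenvectors give P = [[4, 3], [1, 1]] with P⁻¹ = [[1, −3], [−1, 4]], and A = P·diag(1, 2)·P⁻¹.
Then A^8 = P·diag(1, 256)·P⁻¹ = [[4, 768], [1, 256]] · [[1, −3], [−1, 4]] = [[−764, 3060], [−255, 1021]].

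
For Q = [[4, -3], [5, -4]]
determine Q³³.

[[4, -3], [5, -4]]

Q² = I (check: tr Q = 0 and det Q = -1), so Q³³ = Q since 33 is odd.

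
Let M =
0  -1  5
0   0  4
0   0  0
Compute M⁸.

M is strictly triangular, hence nilpotent: M³ = 0, so M⁸ = 0.

[[0, 0, 0], [0, 0, 0], [0, 0, 0]]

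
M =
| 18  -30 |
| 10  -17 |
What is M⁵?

[[1068, -1650], [550, -857]]

tr M = 1 and det M = -6, so the characteristic polynomial is λ² − (1)λ + (-6) with roots 3 and -2.
Eigenvectors give P = [[2, 3], [1, 2]] with P⁻¹ = [[2, -3], [-1, 2]], and M = P·diag(3, -2)·P⁻¹.
Then M⁵ = P·diag(243, -32)·P⁻¹ = [[486, -96], [243, -64]] · [[2, -3], [-1, 2]] = [[1068, -1650], [550, -857]].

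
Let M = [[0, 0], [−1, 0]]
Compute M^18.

M is strictly triangular, hence nilpotent: M^2 = 0, so M^18 = 0.

[[0, 0], [0, 0]]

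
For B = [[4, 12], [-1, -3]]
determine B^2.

[[4, 12], [-1, -3]]

B² = B (a projection; rank 1, trace 1), so B^2 = B.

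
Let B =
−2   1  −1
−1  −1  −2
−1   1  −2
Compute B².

[[4, −4, 2], [5, −2, 7], [3, −4, 3]]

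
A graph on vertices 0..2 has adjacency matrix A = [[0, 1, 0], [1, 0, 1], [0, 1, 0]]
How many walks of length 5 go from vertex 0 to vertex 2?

0

The number of length-5 walks from vertex 0 to vertex 2 is entry (0,2) of A⁵, where A is the adjacency matrix.
A² = [[1, 0, 1], [0, 2, 0], [1, 0, 1]]
A³ = [[0, 2, 0], [2, 0, 2], [0, 2, 0]]
A⁴ = [[2, 0, 2], [0, 4, 0], [2, 0, 2]]
A⁵ = [[0, 4, 0], [4, 0, 4], [0, 4, 0]]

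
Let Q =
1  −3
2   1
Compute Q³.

[[−17, 9], [−6, −17]]

Q² = [[−5, −6], [4, −5]]
Q³ = [[−17, 9], [−6, −17]]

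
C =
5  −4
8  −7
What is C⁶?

tr C = −2 and det C = −3, so the characteristic polynomial is λ² − (−2)λ + (−3) with roots −3 and 1.
Eigenvectors give P = [[1, −1], [2, −1]] with P⁻¹ = [[−1, 1], [−2, 1]], and C = P·diag(−3, 1)·P⁻¹.
Then C⁶ = P·diag(729, 1)·P⁻¹ = [[729, −1], [1458, −1]] · [[−1, 1], [−2, 1]] = [[−727, 728], [−1456, 1457]].

[[−727, 728], [−1456, 1457]]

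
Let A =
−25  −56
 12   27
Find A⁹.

[[−118105, −275576], [59052, 137787]]

tr A = 2 and det A = −3, so the characteristic polynomial is λ² − (2)λ + (−3) with roots −1 and 3.
Eigenvectors give P = [[−7, −2], [3, 1]] with P⁻¹ = [[−1, −2], [3, 7]], and A = P·diag(−1, 3)·P⁻¹.
Then A⁹ = P·diag(−1, 19683)·P⁻¹ = [[7, −39366], [−3, 19683]] · [[−1, −2], [3, 7]] = [[−118105, −275576], [59052, 137787]].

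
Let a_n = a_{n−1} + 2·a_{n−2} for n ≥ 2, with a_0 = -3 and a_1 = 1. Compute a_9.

-339

With companion matrix M = [[1, 2], [1, 0]], [a_n, a_{n−1}]ᵀ = M·[a_{n−1}, a_{n−2}]ᵀ, so [a_9, a_8]ᵀ = M⁸·[a_1, a_0]ᵀ.
M⁸ = [[171, 170], [85, 86]], giving [a_9, a_8]ᵀ = [[-339], [-173]].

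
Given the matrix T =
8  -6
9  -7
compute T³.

[[26, -18], [27, -19]]

tr T = 1 and det T = -2, so the characteristic polynomial is λ² − (1)λ + (-2) with roots -1 and 2.
Eigenvectors give P = [[2, -1], [3, -1]] with P⁻¹ = [[-1, 1], [-3, 2]], and T = P·diag(-1, 2)·P⁻¹.
Then T³ = P·diag(-1, 8)·P⁻¹ = [[-2, -8], [-3, -8]] · [[-1, 1], [-3, 2]] = [[26, -18], [27, -19]].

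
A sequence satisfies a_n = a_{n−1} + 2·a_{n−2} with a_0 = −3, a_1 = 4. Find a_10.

With companion matrix B = [[1, 2], [1, 0]], [a_n, a_{n−1}]ᵀ = B·[a_{n−1}, a_{n−2}]ᵀ, so [a_10, a_9]ᵀ = B⁹·[a_1, a_0]ᵀ.
B⁹ = [[341, 342], [171, 170]], giving [a_10, a_9]ᵀ = [[338], [174]].

338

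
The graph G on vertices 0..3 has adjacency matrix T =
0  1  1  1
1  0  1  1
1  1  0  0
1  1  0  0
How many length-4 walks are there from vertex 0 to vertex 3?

9

The number of length-4 walks from vertex 0 to vertex 3 is entry (0,3) of T^4, where T is the adjacency matrix.
T^2 = [[3, 2, 1, 1], [2, 3, 1, 1], [1, 1, 2, 2], [1, 1, 2, 2]]
T^3 = [[4, 5, 5, 5], [5, 4, 5, 5], [5, 5, 2, 2], [5, 5, 2, 2]]
T^4 = [[15, 14, 9, 9], [14, 15, 9, 9], [9, 9, 10, 10], [9, 9, 10, 10]]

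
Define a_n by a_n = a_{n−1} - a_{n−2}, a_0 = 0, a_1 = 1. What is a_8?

1

With companion matrix Q = [[1, -1], [1, 0]], [a_n, a_{n−1}]ᵀ = Q·[a_{n−1}, a_{n−2}]ᵀ, so [a_8, a_7]ᵀ = Q⁷·[a_1, a_0]ᵀ.
Q⁷ = [[1, -1], [1, 0]], giving [a_8, a_7]ᵀ = [[1], [1]].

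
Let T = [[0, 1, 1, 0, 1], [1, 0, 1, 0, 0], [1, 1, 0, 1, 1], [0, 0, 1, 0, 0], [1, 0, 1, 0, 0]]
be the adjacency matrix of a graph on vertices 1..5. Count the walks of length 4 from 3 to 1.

16

The number of length-4 walks from vertex 3 to vertex 1 is entry (3,1) of T⁴, where T is the adjacency matrix.
T² = [[3, 1, 2, 1, 1], [1, 2, 1, 1, 2], [2, 1, 4, 0, 1], [1, 1, 0, 1, 1], [1, 2, 1, 1, 2]]
T³ = [[4, 5, 6, 2, 5], [5, 2, 6, 1, 2], [6, 6, 4, 4, 6], [2, 1, 4, 0, 1], [5, 2, 6, 1, 2]]
T⁴ = [[16, 10, 16, 6, 10], [10, 11, 10, 6, 11], [16, 10, 22, 4, 10], [6, 6, 4, 4, 6], [10, 11, 10, 6, 11]]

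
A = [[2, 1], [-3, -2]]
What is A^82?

A² = I (check: tr A = 0 and det A = -1), so A^82 = I since 82 is even.

[[1, 0], [0, 1]]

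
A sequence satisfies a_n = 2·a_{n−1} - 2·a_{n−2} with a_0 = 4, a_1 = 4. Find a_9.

64

With companion matrix C = [[2, -2], [1, 0]], [a_n, a_{n−1}]ᵀ = C·[a_{n−1}, a_{n−2}]ᵀ, so [a_9, a_8]ᵀ = C⁸·[a_1, a_0]ᵀ.
C⁸ = [[16, 0], [0, 16]], giving [a_9, a_8]ᵀ = [[64], [64]].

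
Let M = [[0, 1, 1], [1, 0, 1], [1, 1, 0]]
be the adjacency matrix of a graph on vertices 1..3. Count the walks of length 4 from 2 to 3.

The number of length-4 walks from vertex 2 to vertex 3 is entry (2,3) of M⁴, where M is the adjacency matrix.
M² = [[2, 1, 1], [1, 2, 1], [1, 1, 2]]
M³ = [[2, 3, 3], [3, 2, 3], [3, 3, 2]]
M⁴ = [[6, 5, 5], [5, 6, 5], [5, 5, 6]]

5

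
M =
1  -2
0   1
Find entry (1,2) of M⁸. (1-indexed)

M = I + N where N = [[0, -2], [0, 0]] is strictly upper-triangular, so N² = 0.
(I + N)⁸ = I + 8·N = [[1, -16], [0, 1]].

-16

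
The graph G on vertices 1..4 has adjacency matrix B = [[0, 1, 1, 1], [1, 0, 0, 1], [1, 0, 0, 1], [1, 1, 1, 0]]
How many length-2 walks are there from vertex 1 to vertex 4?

The number of length-2 walks from vertex 1 to vertex 4 is entry (1,4) of B², where B is the adjacency matrix.
B² = [[3, 1, 1, 2], [1, 2, 2, 1], [1, 2, 2, 1], [2, 1, 1, 3]]

2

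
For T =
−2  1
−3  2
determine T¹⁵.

[[−2, 1], [−3, 2]]

T² = I (check: tr T = 0 and det T = −1), so T¹⁵ = T since 15 is odd.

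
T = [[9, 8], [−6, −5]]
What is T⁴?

[[321, 320], [−240, −239]]

tr T = 4 and det T = 3, so the characteristic polynomial is λ² − (4)λ + (3) with roots 3 and 1.
Eigenvectors give P = [[4, −1], [−3, 1]] with P⁻¹ = [[1, 1], [3, 4]], and T = P·diag(3, 1)·P⁻¹.
Then T⁴ = P·diag(81, 1)·P⁻¹ = [[324, −1], [−243, 1]] · [[1, 1], [3, 4]] = [[321, 320], [−240, −239]].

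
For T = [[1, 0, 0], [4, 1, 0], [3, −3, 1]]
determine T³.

T = I + N where N = [[0, 0, 0], [4, 0, 0], [3, −3, 0]] is strictly lower-triangular, so N³ = 0.
(I + N)³ = I + 3·N + 3·N² = [[1, 0, 0], [12, 1, 0], [−27, −9, 1]].

[[1, 0, 0], [12, 1, 0], [−27, −9, 1]]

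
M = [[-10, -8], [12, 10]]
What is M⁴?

[[16, 0], [0, 16]]

tr M = 0 and det M = -4, so the characteristic polynomial is λ² − (0)λ + (-4) with roots -2 and 2.
Eigenvectors give P = [[-1, -2], [1, 3]] with P⁻¹ = [[-3, -2], [1, 1]], and M = P·diag(-2, 2)·P⁻¹.
Then M⁴ = P·diag(16, 16)·P⁻¹ = [[-16, -32], [16, 48]] · [[-3, -2], [1, 1]] = [[16, 0], [0, 16]].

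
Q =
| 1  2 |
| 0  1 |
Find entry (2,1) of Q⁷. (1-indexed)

Q = I + N where N = [[0, 2], [0, 0]] is strictly upper-triangular, so N² = 0.
(I + N)⁷ = I + 7·N = [[1, 14], [0, 1]].

0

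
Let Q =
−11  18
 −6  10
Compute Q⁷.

tr Q = −1 and det Q = −2, so the characteristic polynomial is λ² − (−1)λ + (−2) with roots 1 and −2.
Eigenvectors give P = [[3, 2], [2, 1]] with P⁻¹ = [[−1, 2], [2, −3]], and Q = P·diag(1, −2)·P⁻¹.
Then Q⁷ = P·diag(1, −128)·P⁻¹ = [[3, −256], [2, −128]] · [[−1, 2], [2, −3]] = [[−515, 774], [−258, 388]].

[[−515, 774], [−258, 388]]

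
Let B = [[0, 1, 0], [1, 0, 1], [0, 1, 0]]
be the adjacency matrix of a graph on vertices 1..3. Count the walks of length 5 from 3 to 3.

0

The number of length-5 walks from vertex 3 to vertex 3 is entry (3,3) of B⁵, where B is the adjacency matrix.
B² = [[1, 0, 1], [0, 2, 0], [1, 0, 1]]
B³ = [[0, 2, 0], [2, 0, 2], [0, 2, 0]]
B⁴ = [[2, 0, 2], [0, 4, 0], [2, 0, 2]]
B⁵ = [[0, 4, 0], [4, 0, 4], [0, 4, 0]]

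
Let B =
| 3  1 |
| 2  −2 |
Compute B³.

B² = [[11, 1], [2, 6]]
B³ = [[35, 9], [18, −10]]

[[35, 9], [18, −10]]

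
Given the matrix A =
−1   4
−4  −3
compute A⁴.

[[−31, 352], [−352, −207]]

A² = [[−15, −16], [16, −7]]
A³ = [[79, −12], [12, 85]]
A⁴ = [[−31, 352], [−352, −207]]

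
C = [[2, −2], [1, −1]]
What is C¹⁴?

[[2, −2], [1, −1]]

C² = C (a projection; rank 1, trace 1), so C¹⁴ = C.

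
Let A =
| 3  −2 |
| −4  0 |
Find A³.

[[75, −34], [−68, 24]]

A² = [[17, −6], [−12, 8]]
A³ = [[75, −34], [−68, 24]]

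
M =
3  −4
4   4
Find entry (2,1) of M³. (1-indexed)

M² = [[−7, −28], [28, 0]]
M³ = [[−133, −84], [84, −112]]

84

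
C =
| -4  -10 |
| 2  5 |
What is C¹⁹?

C² = C (a projection; rank 1, trace 1), so C¹⁹ = C.

[[-4, -10], [2, 5]]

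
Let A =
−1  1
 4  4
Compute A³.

A² = [[5, 3], [12, 20]]
A³ = [[7, 17], [68, 92]]

[[7, 17], [68, 92]]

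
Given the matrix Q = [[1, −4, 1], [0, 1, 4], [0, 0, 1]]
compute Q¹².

[[1, −48, −1044], [0, 1, 48], [0, 0, 1]]

Q = I + N where N = [[0, −4, 1], [0, 0, 4], [0, 0, 0]] is strictly upper-triangular, so N³ = 0.
(I + N)¹² = I + 12·N + 66·N² = [[1, −48, −1044], [0, 1, 48], [0, 0, 1]].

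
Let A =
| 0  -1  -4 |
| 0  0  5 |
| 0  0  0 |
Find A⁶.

A is strictly triangular, hence nilpotent: A³ = 0, so A⁶ = 0.

[[0, 0, 0], [0, 0, 0], [0, 0, 0]]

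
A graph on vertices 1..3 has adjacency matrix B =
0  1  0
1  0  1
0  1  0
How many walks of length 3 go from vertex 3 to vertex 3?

0

The number of length-3 walks from vertex 3 to vertex 3 is entry (3,3) of B³, where B is the adjacency matrix.
B² = [[1, 0, 1], [0, 2, 0], [1, 0, 1]]
B³ = [[0, 2, 0], [2, 0, 2], [0, 2, 0]]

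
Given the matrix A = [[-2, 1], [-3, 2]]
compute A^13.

[[-2, 1], [-3, 2]]

A² = I (check: tr A = 0 and det A = -1), so A^13 = A since 13 is odd.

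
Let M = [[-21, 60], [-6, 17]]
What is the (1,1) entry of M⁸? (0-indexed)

tr M = -4 and det M = 3, so the characteristic polynomial is λ² − (-4)λ + (3) with roots -1 and -3.
Eigenvectors give P = [[3, -10], [1, -3]] with P⁻¹ = [[-3, 10], [-1, 3]], and M = P·diag(-1, -3)·P⁻¹.
Then M⁸ = P·diag(1, 6561)·P⁻¹ = [[3, -65610], [1, -19683]] · [[-3, 10], [-1, 3]] = [[65601, -196800], [19680, -59039]].

-59039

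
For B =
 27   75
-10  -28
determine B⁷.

[[11703, 34725], [-4630, -13762]]

tr B = -1 and det B = -6, so the characteristic polynomial is λ² − (-1)λ + (-6) with roots -3 and 2.
Eigenvectors give P = [[-5, -3], [2, 1]] with P⁻¹ = [[1, 3], [-2, -5]], and B = P·diag(-3, 2)·P⁻¹.
Then B⁷ = P·diag(-2187, 128)·P⁻¹ = [[10935, -384], [-4374, 128]] · [[1, 3], [-2, -5]] = [[11703, 34725], [-4630, -13762]].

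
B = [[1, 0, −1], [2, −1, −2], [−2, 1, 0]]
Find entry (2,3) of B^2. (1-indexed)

0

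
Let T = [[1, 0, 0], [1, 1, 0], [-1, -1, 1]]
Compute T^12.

[[1, 0, 0], [12, 1, 0], [-78, -12, 1]]

T = I + N where N = [[0, 0, 0], [1, 0, 0], [-1, -1, 0]] is strictly lower-triangular, so N^3 = 0.
(I + N)^12 = I + 12·N + 66·N^2 = [[1, 0, 0], [12, 1, 0], [-78, -12, 1]].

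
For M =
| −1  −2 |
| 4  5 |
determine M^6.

tr M = 4 and det M = 3, so the characteristic polynomial is λ² − (4)λ + (3) with roots 1 and 3.
Eigenvectors give P = [[−1, −1], [1, 2]] with P⁻¹ = [[−2, −1], [1, 1]], and M = P·diag(1, 3)·P⁻¹.
Then M^6 = P·diag(1, 729)·P⁻¹ = [[−1, −729], [1, 1458]] · [[−2, −1], [1, 1]] = [[−727, −728], [1456, 1457]].

[[−727, −728], [1456, 1457]]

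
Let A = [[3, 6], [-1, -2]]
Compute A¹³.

A² = A (a projection; rank 1, trace 1), so A¹³ = A.

[[3, 6], [-1, -2]]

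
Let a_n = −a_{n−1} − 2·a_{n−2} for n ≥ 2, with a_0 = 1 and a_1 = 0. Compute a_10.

34

With companion matrix T = [[−1, −2], [1, 0]], [a_n, a_{n−1}]ᵀ = T·[a_{n−1}, a_{n−2}]ᵀ, so [a_10, a_9]ᵀ = T⁹·[a_1, a_0]ᵀ.
T⁹ = [[11, 34], [−17, −6]], giving [a_10, a_9]ᵀ = [[34], [−6]].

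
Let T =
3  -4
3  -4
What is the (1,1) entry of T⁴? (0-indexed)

4

T² = [[-3, 4], [-3, 4]]
T³ = [[3, -4], [3, -4]]
T⁴ = [[-3, 4], [-3, 4]]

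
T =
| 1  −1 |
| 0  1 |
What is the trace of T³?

2

T = I + N where N = [[0, −1], [0, 0]] is strictly upper-triangular, so N² = 0.
(I + N)³ = I + 3·N = [[1, −3], [0, 1]].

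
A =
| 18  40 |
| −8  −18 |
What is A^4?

[[16, 0], [0, 16]]

tr A = 0 and det A = −4, so the characteristic polynomial is λ² − (0)λ + (−4) with roots −2 and 2.
Eigenvectors give P = [[−2, 5], [1, −2]] with P⁻¹ = [[2, 5], [1, 2]], and A = P·diag(−2, 2)·P⁻¹.
Then A^4 = P·diag(16, 16)·P⁻¹ = [[−32, 80], [16, −32]] · [[2, 5], [1, 2]] = [[16, 0], [0, 16]].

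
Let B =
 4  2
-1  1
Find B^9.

tr B = 5 and det B = 6, so the characteristic polynomial is λ² − (5)λ + (6) with roots 3 and 2.
Eigenvectors give P = [[-2, -1], [1, 1]] with P⁻¹ = [[-1, -1], [1, 2]], and B = P·diag(3, 2)·P⁻¹.
Then B^9 = P·diag(19683, 512)·P⁻¹ = [[-39366, -512], [19683, 512]] · [[-1, -1], [1, 2]] = [[38854, 38342], [-19171, -18659]].

[[38854, 38342], [-19171, -18659]]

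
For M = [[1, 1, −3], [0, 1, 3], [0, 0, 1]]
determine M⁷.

[[1, 7, 42], [0, 1, 21], [0, 0, 1]]

M = I + N where N = [[0, 1, −3], [0, 0, 3], [0, 0, 0]] is strictly upper-triangular, so N³ = 0.
(I + N)⁷ = I + 7·N + 21·N² = [[1, 7, 42], [0, 1, 21], [0, 0, 1]].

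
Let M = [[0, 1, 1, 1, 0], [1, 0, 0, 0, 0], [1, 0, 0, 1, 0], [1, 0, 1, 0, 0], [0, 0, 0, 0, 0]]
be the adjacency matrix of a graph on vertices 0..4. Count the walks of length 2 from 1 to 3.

1

The number of length-2 walks from vertex 1 to vertex 3 is entry (1,3) of M², where M is the adjacency matrix.
M² = [[3, 0, 1, 1, 0], [0, 1, 1, 1, 0], [1, 1, 2, 1, 0], [1, 1, 1, 2, 0], [0, 0, 0, 0, 0]]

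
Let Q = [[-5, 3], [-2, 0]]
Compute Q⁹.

[[-58025, 57513], [-38342, 37830]]

tr Q = -5 and det Q = 6, so the characteristic polynomial is λ² − (-5)λ + (6) with roots -2 and -3.
Eigenvectors give P = [[1, 3], [1, 2]] with P⁻¹ = [[-2, 3], [1, -1]], and Q = P·diag(-2, -3)·P⁻¹.
Then Q⁹ = P·diag(-512, -19683)·P⁻¹ = [[-512, -59049], [-512, -39366]] · [[-2, 3], [1, -1]] = [[-58025, 57513], [-38342, 37830]].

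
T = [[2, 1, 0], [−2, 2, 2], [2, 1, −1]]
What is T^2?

[[2, 4, 2], [−4, 4, 2], [0, 3, 3]]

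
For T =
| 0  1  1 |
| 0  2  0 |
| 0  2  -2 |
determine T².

[[0, 4, -2], [0, 4, 0], [0, 0, 4]]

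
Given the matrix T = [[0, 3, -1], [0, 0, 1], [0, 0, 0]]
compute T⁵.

T is strictly triangular, hence nilpotent: T³ = 0, so T⁵ = 0.

[[0, 0, 0], [0, 0, 0], [0, 0, 0]]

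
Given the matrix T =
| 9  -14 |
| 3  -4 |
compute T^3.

[[141, -266], [57, -106]]

tr T = 5 and det T = 6, so the characteristic polynomial is λ² − (5)λ + (6) with roots 2 and 3.
Eigenvectors give P = [[2, 7], [1, 3]] with P⁻¹ = [[-3, 7], [1, -2]], and T = P·diag(2, 3)·P⁻¹.
Then T^3 = P·diag(8, 27)·P⁻¹ = [[16, 189], [8, 81]] · [[-3, 7], [1, -2]] = [[141, -266], [57, -106]].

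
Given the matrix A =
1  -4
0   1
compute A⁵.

[[1, -20], [0, 1]]

A = I + N where N = [[0, -4], [0, 0]] is strictly upper-triangular, so N² = 0.
(I + N)⁵ = I + 5·N = [[1, -20], [0, 1]].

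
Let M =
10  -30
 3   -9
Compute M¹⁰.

[[10, -30], [3, -9]]

M² = M (a projection; rank 1, trace 1), so M¹⁰ = M.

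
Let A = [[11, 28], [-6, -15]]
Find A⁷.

tr A = -4 and det A = 3, so the characteristic polynomial is λ² − (-4)λ + (3) with roots -1 and -3.
Eigenvectors give P = [[7, -2], [-3, 1]] with P⁻¹ = [[1, 2], [3, 7]], and A = P·diag(-1, -3)·P⁻¹.
Then A⁷ = P·diag(-1, -2187)·P⁻¹ = [[-7, 4374], [3, -2187]] · [[1, 2], [3, 7]] = [[13115, 30604], [-6558, -15303]].

[[13115, 30604], [-6558, -15303]]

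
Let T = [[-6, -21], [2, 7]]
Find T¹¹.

T² = T (a projection; rank 1, trace 1), so T¹¹ = T.

[[-6, -21], [2, 7]]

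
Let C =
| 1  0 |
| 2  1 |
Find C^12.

[[1, 0], [24, 1]]

C = I + N where N = [[0, 0], [2, 0]] is strictly lower-triangular, so N^2 = 0.
(I + N)^12 = I + 12·N = [[1, 0], [24, 1]].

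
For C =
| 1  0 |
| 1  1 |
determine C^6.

C = I + N where N = [[0, 0], [1, 0]] is strictly lower-triangular, so N^2 = 0.
(I + N)^6 = I + 6·N = [[1, 0], [6, 1]].

[[1, 0], [6, 1]]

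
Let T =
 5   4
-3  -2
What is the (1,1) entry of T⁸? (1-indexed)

tr T = 3 and det T = 2, so the characteristic polynomial is λ² − (3)λ + (2) with roots 2 and 1.
Eigenvectors give P = [[4, -1], [-3, 1]] with P⁻¹ = [[1, 1], [3, 4]], and T = P·diag(2, 1)·P⁻¹.
Then T⁸ = P·diag(256, 1)·P⁻¹ = [[1024, -1], [-768, 1]] · [[1, 1], [3, 4]] = [[1021, 1020], [-765, -764]].

1021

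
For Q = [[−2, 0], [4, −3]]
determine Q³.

Q² = [[4, 0], [−20, 9]]
Q³ = [[−8, 0], [76, −27]]

[[−8, 0], [76, −27]]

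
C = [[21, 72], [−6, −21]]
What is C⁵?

tr C = 0 and det C = −9, so the characteristic polynomial is λ² − (0)λ + (−9) with roots −3 and 3.
Eigenvectors give P = [[−3, 4], [1, −1]] with P⁻¹ = [[1, 4], [1, 3]], and C = P·diag(−3, 3)·P⁻¹.
Then C⁵ = P·diag(−243, 243)·P⁻¹ = [[729, 972], [−243, −243]] · [[1, 4], [1, 3]] = [[1701, 5832], [−486, −1701]].

[[1701, 5832], [−486, −1701]]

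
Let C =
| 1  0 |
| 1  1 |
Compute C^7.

[[1, 0], [7, 1]]

C = I + N where N = [[0, 0], [1, 0]] is strictly lower-triangular, so N^2 = 0.
(I + N)^7 = I + 7·N = [[1, 0], [7, 1]].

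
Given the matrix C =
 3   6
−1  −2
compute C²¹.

[[3, 6], [−1, −2]]

C² = C (a projection; rank 1, trace 1), so C²¹ = C.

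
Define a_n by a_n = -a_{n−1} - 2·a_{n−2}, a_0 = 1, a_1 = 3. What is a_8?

-5

With companion matrix M = [[-1, -2], [1, 0]], [a_n, a_{n−1}]ᵀ = M·[a_{n−1}, a_{n−2}]ᵀ, so [a_8, a_7]ᵀ = M⁷·[a_1, a_0]ᵀ.
M⁷ = [[3, -14], [7, 10]], giving [a_8, a_7]ᵀ = [[-5], [31]].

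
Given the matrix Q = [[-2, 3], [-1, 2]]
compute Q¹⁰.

[[1, 0], [0, 1]]

Q² = I (check: tr Q = 0 and det Q = -1), so Q¹⁰ = I since 10 is even.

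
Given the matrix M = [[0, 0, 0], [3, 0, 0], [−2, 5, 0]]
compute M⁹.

M is strictly triangular, hence nilpotent: M³ = 0, so M⁹ = 0.

[[0, 0, 0], [0, 0, 0], [0, 0, 0]]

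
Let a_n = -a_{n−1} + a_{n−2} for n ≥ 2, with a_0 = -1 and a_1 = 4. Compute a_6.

-37

With companion matrix Q = [[-1, 1], [1, 0]], [a_n, a_{n−1}]ᵀ = Q·[a_{n−1}, a_{n−2}]ᵀ, so [a_6, a_5]ᵀ = Q⁵·[a_1, a_0]ᵀ.
Q⁵ = [[-8, 5], [5, -3]], giving [a_6, a_5]ᵀ = [[-37], [23]].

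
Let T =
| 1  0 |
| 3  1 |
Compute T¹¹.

T = I + N where N = [[0, 0], [3, 0]] is strictly lower-triangular, so N² = 0.
(I + N)¹¹ = I + 11·N = [[1, 0], [33, 1]].

[[1, 0], [33, 1]]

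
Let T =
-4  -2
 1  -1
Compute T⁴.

tr T = -5 and det T = 6, so the characteristic polynomial is λ² − (-5)λ + (6) with roots -2 and -3.
Eigenvectors give P = [[1, 2], [-1, -1]] with P⁻¹ = [[-1, -2], [1, 1]], and T = P·diag(-2, -3)·P⁻¹.
Then T⁴ = P·diag(16, 81)·P⁻¹ = [[16, 162], [-16, -81]] · [[-1, -2], [1, 1]] = [[146, 130], [-65, -49]].

[[146, 130], [-65, -49]]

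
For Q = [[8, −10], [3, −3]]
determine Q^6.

[[4054, −6650], [1995, −3261]]

tr Q = 5 and det Q = 6, so the characteristic polynomial is λ² − (5)λ + (6) with roots 2 and 3.
Eigenvectors give P = [[−5, −2], [−3, −1]] with P⁻¹ = [[1, −2], [−3, 5]], and Q = P·diag(2, 3)·P⁻¹.
Then Q^6 = P·diag(64, 729)·P⁻¹ = [[−320, −1458], [−192, −729]] · [[1, −2], [−3, 5]] = [[4054, −6650], [1995, −3261]].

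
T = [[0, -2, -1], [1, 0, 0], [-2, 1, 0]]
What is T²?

[[0, -1, 0], [0, -2, -1], [1, 4, 2]]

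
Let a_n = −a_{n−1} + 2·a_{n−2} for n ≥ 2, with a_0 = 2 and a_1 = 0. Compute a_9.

−340

With companion matrix C = [[−1, 2], [1, 0]], [a_n, a_{n−1}]ᵀ = C·[a_{n−1}, a_{n−2}]ᵀ, so [a_9, a_8]ᵀ = C⁸·[a_1, a_0]ᵀ.
C⁸ = [[171, −170], [−85, 86]], giving [a_9, a_8]ᵀ = [[−340], [172]].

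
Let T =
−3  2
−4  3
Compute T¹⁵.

[[−3, 2], [−4, 3]]

T² = I (check: tr T = 0 and det T = −1), so T¹⁵ = T since 15 is odd.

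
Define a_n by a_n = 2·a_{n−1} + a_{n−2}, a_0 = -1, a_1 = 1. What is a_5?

With companion matrix M = [[2, 1], [1, 0]], [a_n, a_{n−1}]ᵀ = M·[a_{n−1}, a_{n−2}]ᵀ, so [a_5, a_4]ᵀ = M⁴·[a_1, a_0]ᵀ.
M⁴ = [[29, 12], [12, 5]], giving [a_5, a_4]ᵀ = [[17], [7]].

17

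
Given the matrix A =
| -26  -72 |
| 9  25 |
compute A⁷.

[[-1160, -3096], [387, 1033]]

tr A = -1 and det A = -2, so the characteristic polynomial is λ² − (-1)λ + (-2) with roots -2 and 1.
Eigenvectors give P = [[-3, -8], [1, 3]] with P⁻¹ = [[-3, -8], [1, 3]], and A = P·diag(-2, 1)·P⁻¹.
Then A⁷ = P·diag(-128, 1)·P⁻¹ = [[384, -8], [-128, 3]] · [[-3, -8], [1, 3]] = [[-1160, -3096], [387, 1033]].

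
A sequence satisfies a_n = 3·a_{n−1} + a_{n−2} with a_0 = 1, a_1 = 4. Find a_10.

With companion matrix Q = [[3, 1], [1, 0]], [a_n, a_{n−1}]ᵀ = Q·[a_{n−1}, a_{n−2}]ᵀ, so [a_10, a_9]ᵀ = Q⁹·[a_1, a_0]ᵀ.
Q⁹ = [[42837, 12970], [12970, 3927]], giving [a_10, a_9]ᵀ = [[184318], [55807]].

184318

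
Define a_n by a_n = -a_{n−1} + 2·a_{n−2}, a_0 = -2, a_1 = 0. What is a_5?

20

With companion matrix M = [[-1, 2], [1, 0]], [a_n, a_{n−1}]ᵀ = M·[a_{n−1}, a_{n−2}]ᵀ, so [a_5, a_4]ᵀ = M^4·[a_1, a_0]ᵀ.
M^4 = [[11, -10], [-5, 6]], giving [a_5, a_4]ᵀ = [[20], [-12]].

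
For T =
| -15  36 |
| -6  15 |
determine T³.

tr T = 0 and det T = -9, so the characteristic polynomial is λ² − (0)λ + (-9) with roots 3 and -3.
Eigenvectors give P = [[-2, 3], [-1, 1]] with P⁻¹ = [[1, -3], [1, -2]], and T = P·diag(3, -3)·P⁻¹.
Then T³ = P·diag(27, -27)·P⁻¹ = [[-54, -81], [-27, -27]] · [[1, -3], [1, -2]] = [[-135, 324], [-54, 135]].

[[-135, 324], [-54, 135]]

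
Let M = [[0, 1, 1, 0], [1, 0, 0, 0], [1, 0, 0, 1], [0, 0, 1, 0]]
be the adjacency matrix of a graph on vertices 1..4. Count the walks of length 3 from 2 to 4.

1

The number of length-3 walks from vertex 2 to vertex 4 is entry (2,4) of M^3, where M is the adjacency matrix.
M^2 = [[2, 0, 0, 1], [0, 1, 1, 0], [0, 1, 2, 0], [1, 0, 0, 1]]
M^3 = [[0, 2, 3, 0], [2, 0, 0, 1], [3, 0, 0, 2], [0, 1, 2, 0]]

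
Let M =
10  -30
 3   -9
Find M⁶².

M² = M (a projection; rank 1, trace 1), so M⁶² = M.

[[10, -30], [3, -9]]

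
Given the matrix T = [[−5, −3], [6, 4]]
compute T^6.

[[127, 63], [−126, −62]]

tr T = −1 and det T = −2, so the characteristic polynomial is λ² − (−1)λ + (−2) with roots 1 and −2.
Eigenvectors give P = [[−1, −1], [2, 1]] with P⁻¹ = [[1, 1], [−2, −1]], and T = P·diag(1, −2)·P⁻¹.
Then T^6 = P·diag(1, 64)·P⁻¹ = [[−1, −64], [2, 64]] · [[1, 1], [−2, −1]] = [[127, 63], [−126, −62]].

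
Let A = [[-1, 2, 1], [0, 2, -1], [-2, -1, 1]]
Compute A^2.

[[-1, 1, -2], [2, 5, -3], [0, -7, 0]]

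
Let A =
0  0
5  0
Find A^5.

A is strictly triangular, hence nilpotent: A^2 = 0, so A^5 = 0.

[[0, 0], [0, 0]]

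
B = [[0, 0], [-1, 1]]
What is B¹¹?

[[0, 0], [-1, 1]]

B² = B (a projection; rank 1, trace 1), so B¹¹ = B.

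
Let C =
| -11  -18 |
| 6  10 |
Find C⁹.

[[-2051, -3078], [1026, 1540]]

tr C = -1 and det C = -2, so the characteristic polynomial is λ² − (-1)λ + (-2) with roots -2 and 1.
Eigenvectors give P = [[2, 3], [-1, -2]] with P⁻¹ = [[2, 3], [-1, -2]], and C = P·diag(-2, 1)·P⁻¹.
Then C⁹ = P·diag(-512, 1)·P⁻¹ = [[-1024, 3], [512, -2]] · [[2, 3], [-1, -2]] = [[-2051, -3078], [1026, 1540]].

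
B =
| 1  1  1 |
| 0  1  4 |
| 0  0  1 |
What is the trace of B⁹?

B = I + N where N = [[0, 1, 1], [0, 0, 4], [0, 0, 0]] is strictly upper-triangular, so N³ = 0.
(I + N)⁹ = I + 9·N + 36·N² = [[1, 9, 153], [0, 1, 36], [0, 0, 1]].

3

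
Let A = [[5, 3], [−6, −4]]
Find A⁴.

tr A = 1 and det A = −2, so the characteristic polynomial is λ² − (1)λ + (−2) with roots −1 and 2.
Eigenvectors give P = [[−1, −1], [2, 1]] with P⁻¹ = [[1, 1], [−2, −1]], and A = P·diag(−1, 2)·P⁻¹.
Then A⁴ = P·diag(1, 16)·P⁻¹ = [[−1, −16], [2, 16]] · [[1, 1], [−2, −1]] = [[31, 15], [−30, −14]].

[[31, 15], [−30, −14]]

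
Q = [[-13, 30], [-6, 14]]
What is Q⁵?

[[-133, 330], [-66, 164]]

tr Q = 1 and det Q = -2, so the characteristic polynomial is λ² − (1)λ + (-2) with roots 2 and -1.
Eigenvectors give P = [[2, 5], [1, 2]] with P⁻¹ = [[-2, 5], [1, -2]], and Q = P·diag(2, -1)·P⁻¹.
Then Q⁵ = P·diag(32, -1)·P⁻¹ = [[64, -5], [32, -2]] · [[-2, 5], [1, -2]] = [[-133, 330], [-66, 164]].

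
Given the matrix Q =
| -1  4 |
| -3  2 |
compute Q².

[[-11, 4], [-3, -8]]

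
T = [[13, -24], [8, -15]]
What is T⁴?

tr T = -2 and det T = -3, so the characteristic polynomial is λ² − (-2)λ + (-3) with roots 1 and -3.
Eigenvectors give P = [[2, -3], [1, -2]] with P⁻¹ = [[2, -3], [1, -2]], and T = P·diag(1, -3)·P⁻¹.
Then T⁴ = P·diag(1, 81)·P⁻¹ = [[2, -243], [1, -162]] · [[2, -3], [1, -2]] = [[-239, 480], [-160, 321]].

[[-239, 480], [-160, 321]]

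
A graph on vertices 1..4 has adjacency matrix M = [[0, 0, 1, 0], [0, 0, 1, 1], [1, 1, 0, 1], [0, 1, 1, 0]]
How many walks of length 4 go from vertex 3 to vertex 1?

The number of length-4 walks from vertex 3 to vertex 1 is entry (3,1) of M⁴, where M is the adjacency matrix.
M² = [[1, 1, 0, 1], [1, 2, 1, 1], [0, 1, 3, 1], [1, 1, 1, 2]]
M³ = [[0, 1, 3, 1], [1, 2, 4, 3], [3, 4, 2, 4], [1, 3, 4, 2]]
M⁴ = [[3, 4, 2, 4], [4, 7, 6, 6], [2, 6, 11, 6], [4, 6, 6, 7]]

2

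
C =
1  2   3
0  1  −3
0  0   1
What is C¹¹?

[[1, 22, −297], [0, 1, −33], [0, 0, 1]]

C = I + N where N = [[0, 2, 3], [0, 0, −3], [0, 0, 0]] is strictly upper-triangular, so N³ = 0.
(I + N)¹¹ = I + 11·N + 55·N² = [[1, 22, −297], [0, 1, −33], [0, 0, 1]].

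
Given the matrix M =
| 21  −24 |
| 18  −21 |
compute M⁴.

[[81, 0], [0, 81]]

tr M = 0 and det M = −9, so the characteristic polynomial is λ² − (0)λ + (−9) with roots −3 and 3.
Eigenvectors give P = [[1, 4], [1, 3]] with P⁻¹ = [[−3, 4], [1, −1]], and M = P·diag(−3, 3)·P⁻¹.
Then M⁴ = P·diag(81, 81)·P⁻¹ = [[81, 324], [81, 243]] · [[−3, 4], [1, −1]] = [[81, 0], [0, 81]].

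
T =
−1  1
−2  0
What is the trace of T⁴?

1

T² = [[−1, −1], [2, −2]]
T³ = [[3, −1], [2, 2]]
T⁴ = [[−1, 3], [−6, 2]]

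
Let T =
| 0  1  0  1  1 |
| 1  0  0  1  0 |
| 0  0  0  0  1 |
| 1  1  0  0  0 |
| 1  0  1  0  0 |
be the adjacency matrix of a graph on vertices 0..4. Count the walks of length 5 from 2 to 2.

The number of length-5 walks from vertex 2 to vertex 2 is entry (2,2) of T⁵, where T is the adjacency matrix.
T² = [[3, 1, 1, 1, 0], [1, 2, 0, 1, 1], [1, 0, 1, 0, 0], [1, 1, 0, 2, 1], [0, 1, 0, 1, 2]]
T³ = [[2, 4, 0, 4, 4], [4, 2, 1, 3, 1], [0, 1, 0, 1, 2], [4, 3, 1, 2, 1], [4, 1, 2, 1, 0]]
T⁴ = [[12, 6, 4, 6, 2], [6, 7, 1, 6, 5], [4, 1, 2, 1, 0], [6, 6, 1, 7, 5], [2, 5, 0, 5, 6]]
T⁵ = [[14, 18, 2, 18, 16], [18, 12, 5, 13, 7], [2, 5, 0, 5, 6], [18, 13, 5, 12, 7], [16, 7, 6, 7, 2]]

0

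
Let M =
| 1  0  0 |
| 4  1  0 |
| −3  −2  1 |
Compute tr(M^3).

3

M = I + N where N = [[0, 0, 0], [4, 0, 0], [−3, −2, 0]] is strictly lower-triangular, so N^3 = 0.
(I + N)^3 = I + 3·N + 3·N^2 = [[1, 0, 0], [12, 1, 0], [−33, −6, 1]].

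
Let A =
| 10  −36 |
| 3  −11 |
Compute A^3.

[[28, −108], [9, −35]]

tr A = −1 and det A = −2, so the characteristic polynomial is λ² − (−1)λ + (−2) with roots −2 and 1.
Eigenvectors give P = [[3, 4], [1, 1]] with P⁻¹ = [[−1, 4], [1, −3]], and A = P·diag(−2, 1)·P⁻¹.
Then A^3 = P·diag(−8, 1)·P⁻¹ = [[−24, 4], [−8, 1]] · [[−1, 4], [1, −3]] = [[28, −108], [9, −35]].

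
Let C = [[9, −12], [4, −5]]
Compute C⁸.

[[26241, −39360], [13120, −19679]]

tr C = 4 and det C = 3, so the characteristic polynomial is λ² − (4)λ + (3) with roots 3 and 1.
Eigenvectors give P = [[2, −3], [1, −2]] with P⁻¹ = [[2, −3], [1, −2]], and C = P·diag(3, 1)·P⁻¹.
Then C⁸ = P·diag(6561, 1)·P⁻¹ = [[13122, −3], [6561, −2]] · [[2, −3], [1, −2]] = [[26241, −39360], [13120, −19679]].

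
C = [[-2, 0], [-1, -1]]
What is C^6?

[[64, 0], [63, 1]]

tr C = -3 and det C = 2, so the characteristic polynomial is λ² − (-3)λ + (2) with roots -2 and -1.
Eigenvectors give P = [[1, 0], [1, -1]] with P⁻¹ = [[1, 0], [1, -1]], and C = P·diag(-2, -1)·P⁻¹.
Then C^6 = P·diag(64, 1)·P⁻¹ = [[64, 0], [64, -1]] · [[1, 0], [1, -1]] = [[64, 0], [63, 1]].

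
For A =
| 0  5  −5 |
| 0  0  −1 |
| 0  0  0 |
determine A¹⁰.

A is strictly triangular, hence nilpotent: A³ = 0, so A¹⁰ = 0.

[[0, 0, 0], [0, 0, 0], [0, 0, 0]]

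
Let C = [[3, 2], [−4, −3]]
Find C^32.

C² = I (check: tr C = 0 and det C = −1), so C^32 = I since 32 is even.

[[1, 0], [0, 1]]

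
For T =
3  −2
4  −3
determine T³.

T² = [[1, 0], [0, 1]]
T³ = [[3, −2], [4, −3]]

[[3, −2], [4, −3]]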